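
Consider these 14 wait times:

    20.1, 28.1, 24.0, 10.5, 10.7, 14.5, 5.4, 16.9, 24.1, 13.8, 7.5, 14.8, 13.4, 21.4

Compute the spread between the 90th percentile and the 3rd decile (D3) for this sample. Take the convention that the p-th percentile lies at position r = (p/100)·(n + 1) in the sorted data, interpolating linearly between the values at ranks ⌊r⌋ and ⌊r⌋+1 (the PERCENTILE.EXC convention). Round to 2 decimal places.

Sorted: 5.4, 7.5, 10.5, 10.7, 13.4, 13.8, 14.5, 14.8, 16.9, 20.1, 21.4, 24.0, 24.1, 28.1.
n = 14.
P30: r = 4.5; ranks 4–5 are 10.7, 13.4; interpolating gives 12.05.
P90: r = 13.5; ranks 13–14 are 24.1, 28.1; interpolating gives 26.1.
Difference: 26.1 − 12.05 = 14.05.

14.05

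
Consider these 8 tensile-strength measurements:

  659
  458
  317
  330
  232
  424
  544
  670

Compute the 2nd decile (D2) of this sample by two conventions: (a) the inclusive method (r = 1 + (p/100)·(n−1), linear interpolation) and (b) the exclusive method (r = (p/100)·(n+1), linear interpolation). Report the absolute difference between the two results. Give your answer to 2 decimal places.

22.20

Sorted: 232, 317, 330, 424, 458, 544, 659, 670.
n = 8.
(a) r = 2.4; between ranks 2 (317) and 3 (330): 322.2.
(b) r = 1.8; between ranks 1 (232) and 2 (317): 300.
|322.2 − 300| = 22.2.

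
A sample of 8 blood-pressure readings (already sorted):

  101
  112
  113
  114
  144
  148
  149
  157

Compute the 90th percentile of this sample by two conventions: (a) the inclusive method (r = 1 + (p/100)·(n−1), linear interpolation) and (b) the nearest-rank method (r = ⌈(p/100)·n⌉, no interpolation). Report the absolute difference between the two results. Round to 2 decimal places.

n = 8.
(a) r = 7.3; between ranks 7 (149) and 8 (157): 151.4.
(b) the nearest-rank method: rank 8 → 157.
|151.4 − 157| = 5.6.

5.60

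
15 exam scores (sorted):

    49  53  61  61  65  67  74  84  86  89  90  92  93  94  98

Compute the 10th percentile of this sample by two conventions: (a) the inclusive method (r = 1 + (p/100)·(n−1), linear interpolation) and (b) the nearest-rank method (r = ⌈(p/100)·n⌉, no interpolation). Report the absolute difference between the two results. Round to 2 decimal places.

3.20

n = 15.
(a) r = 2.4; between ranks 2 (53) and 3 (61): 56.2.
(b) the nearest-rank method: rank 2 → 53.
|56.2 − 53| = 3.2.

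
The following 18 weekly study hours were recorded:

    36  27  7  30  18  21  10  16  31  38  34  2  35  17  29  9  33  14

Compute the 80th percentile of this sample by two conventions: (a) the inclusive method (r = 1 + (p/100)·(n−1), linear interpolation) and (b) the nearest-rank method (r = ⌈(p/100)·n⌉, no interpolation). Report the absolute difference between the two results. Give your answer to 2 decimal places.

0.40

Sorted: 2, 7, 9, 10, 14, 16, 17, 18, 21, 27, 29, 30, 31, 33, 34, 35, 36, 38.
n = 18.
(a) r = 14.6; between ranks 14 (33) and 15 (34): 33.6.
(b) the nearest-rank method: rank 15 → 34.
|33.6 − 34| = 0.4.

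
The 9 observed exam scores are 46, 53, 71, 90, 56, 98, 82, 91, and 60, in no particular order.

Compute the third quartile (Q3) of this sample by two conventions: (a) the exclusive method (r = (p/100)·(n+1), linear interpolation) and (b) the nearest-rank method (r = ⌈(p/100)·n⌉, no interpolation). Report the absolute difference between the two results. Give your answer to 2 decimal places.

Sorted: 46, 53, 56, 60, 71, 82, 90, 91, 98.
n = 9.
(a) r = 7.5; between ranks 7 (90) and 8 (91): 90.5.
(b) the nearest-rank method: rank 7 → 90.
|90.5 − 90| = 0.5.

0.50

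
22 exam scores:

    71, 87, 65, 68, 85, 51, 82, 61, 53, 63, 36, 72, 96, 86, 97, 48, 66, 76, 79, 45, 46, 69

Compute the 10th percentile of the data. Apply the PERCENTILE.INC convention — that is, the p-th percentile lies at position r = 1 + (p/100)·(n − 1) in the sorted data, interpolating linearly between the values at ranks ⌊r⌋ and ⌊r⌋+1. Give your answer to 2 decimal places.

Sorted: 36, 45, 46, 48, 51, 53, 61, 63, 65, 66, 68, 69, 71, 72, 76, 79, 82, 85, 86, 87, 96, 97.
n = 22.
r = 1 + (10/100)·(22 − 1) = 1 + 2.1 = 3.1.
Rank 3 is 46 and rank 4 is 48.
Interpolate: 46 + 0.1·(48 − 46) = 46 + 0.1·2 = 46.2.

46.20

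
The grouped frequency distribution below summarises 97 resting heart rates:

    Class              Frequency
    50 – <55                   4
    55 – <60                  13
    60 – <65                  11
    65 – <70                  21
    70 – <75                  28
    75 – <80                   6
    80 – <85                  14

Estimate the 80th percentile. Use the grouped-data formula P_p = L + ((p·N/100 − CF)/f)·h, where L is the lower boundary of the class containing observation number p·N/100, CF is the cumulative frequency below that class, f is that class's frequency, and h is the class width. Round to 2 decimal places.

N = 97; target position k = 80/100 · 97 = 77.6.
Cumulative frequencies: 4, 17, 28, 49, 77, 83, 97.
Observation 77.6 falls in the class 75 – <80.
L = 75, CF = 77, f = 6, h = 5.
P80 = 75 + ((77.6 − 77)/6)·5 = 75 + 0.5 = 75.5.

75.50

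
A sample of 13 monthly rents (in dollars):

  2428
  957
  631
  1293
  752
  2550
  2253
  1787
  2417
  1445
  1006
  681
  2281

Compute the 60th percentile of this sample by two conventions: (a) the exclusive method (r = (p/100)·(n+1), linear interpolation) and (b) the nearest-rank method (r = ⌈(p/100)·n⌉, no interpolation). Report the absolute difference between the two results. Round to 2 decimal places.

Sorted: 631, 681, 752, 957, 1006, 1293, 1445, 1787, 2253, 2281, 2417, 2428, 2550.
n = 13.
(a) r = 8.4; between ranks 8 (1787) and 9 (2253): 1973.4.
(b) the nearest-rank method: rank 8 → 1787.
|1973.4 − 1787| = 186.4.

186.40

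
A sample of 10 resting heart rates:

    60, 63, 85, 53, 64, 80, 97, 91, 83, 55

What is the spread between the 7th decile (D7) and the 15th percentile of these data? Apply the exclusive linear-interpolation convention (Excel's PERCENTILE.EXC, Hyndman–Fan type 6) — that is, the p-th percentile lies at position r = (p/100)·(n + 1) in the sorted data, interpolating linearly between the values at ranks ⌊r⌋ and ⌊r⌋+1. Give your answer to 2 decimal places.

30.10

Sorted: 53, 55, 60, 63, 64, 80, 83, 85, 91, 97.
n = 10.
P15: r = 1.65; ranks 1–2 are 53, 55; interpolating gives 54.3.
P70: r = 7.7; ranks 7–8 are 83, 85; interpolating gives 84.4.
Difference: 84.4 − 54.3 = 30.1.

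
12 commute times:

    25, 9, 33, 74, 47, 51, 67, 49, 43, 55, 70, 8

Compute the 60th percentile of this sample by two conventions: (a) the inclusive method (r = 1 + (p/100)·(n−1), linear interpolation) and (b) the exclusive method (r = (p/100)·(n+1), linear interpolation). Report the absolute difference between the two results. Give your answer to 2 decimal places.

0.40

Sorted: 8, 9, 25, 33, 43, 47, 49, 51, 55, 67, 70, 74.
n = 12.
(a) r = 7.6; between ranks 7 (49) and 8 (51): 50.2.
(b) r = 7.8; between ranks 7 (49) and 8 (51): 50.6.
|50.2 − 50.6| = 0.4.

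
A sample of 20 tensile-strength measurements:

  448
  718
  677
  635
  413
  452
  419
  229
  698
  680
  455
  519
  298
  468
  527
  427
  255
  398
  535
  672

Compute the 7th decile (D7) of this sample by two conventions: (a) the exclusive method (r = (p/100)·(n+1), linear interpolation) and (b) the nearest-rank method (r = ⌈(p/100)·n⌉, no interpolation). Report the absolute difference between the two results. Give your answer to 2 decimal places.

70.00

Sorted: 229, 255, 298, 398, 413, 419, 427, 448, 452, 455, 468, 519, 527, 535, 635, 672, 677, 680, 698, 718.
n = 20.
(a) r = 14.7; between ranks 14 (535) and 15 (635): 605.
(b) the nearest-rank method: rank 14 → 535.
|605 − 535| = 70.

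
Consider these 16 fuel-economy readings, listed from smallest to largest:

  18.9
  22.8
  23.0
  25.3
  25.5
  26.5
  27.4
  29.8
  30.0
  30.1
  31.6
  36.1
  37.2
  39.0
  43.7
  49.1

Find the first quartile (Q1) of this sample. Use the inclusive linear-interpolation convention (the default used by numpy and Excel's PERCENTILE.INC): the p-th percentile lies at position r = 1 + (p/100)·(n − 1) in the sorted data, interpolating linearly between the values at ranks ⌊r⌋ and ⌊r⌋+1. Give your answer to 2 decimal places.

n = 16.
r = 1 + (25/100)·(16 − 1) = 1 + 3.75 = 4.75.
Rank 4 is 25.3 and rank 5 is 25.5.
Interpolate: 25.3 + 0.75·(25.5 − 25.3) = 25.3 + 0.75·0.2 = 25.45.

25.45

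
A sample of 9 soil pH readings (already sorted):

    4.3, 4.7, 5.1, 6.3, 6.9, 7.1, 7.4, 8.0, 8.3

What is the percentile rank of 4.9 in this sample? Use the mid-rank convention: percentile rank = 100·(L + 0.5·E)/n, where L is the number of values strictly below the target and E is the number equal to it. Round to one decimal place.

22.2

Count below 4.9: L = 2; count equal: E = 0; n = 9.
Percentile rank = 100·(2 + 0.5·0)/9 = 100·2/9 = 22.22.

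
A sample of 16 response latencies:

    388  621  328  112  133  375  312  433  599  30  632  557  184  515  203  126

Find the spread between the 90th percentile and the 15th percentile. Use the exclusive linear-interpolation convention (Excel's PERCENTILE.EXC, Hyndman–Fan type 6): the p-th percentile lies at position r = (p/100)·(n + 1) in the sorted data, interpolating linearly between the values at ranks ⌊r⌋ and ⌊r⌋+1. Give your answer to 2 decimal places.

Sorted: 30, 112, 126, 133, 184, 203, 312, 328, 375, 388, 433, 515, 557, 599, 621, 632.
n = 16.
P15: r = 2.55; ranks 2–3 are 112, 126; interpolating gives 119.7.
P90: r = 15.3; ranks 15–16 are 621, 632; interpolating gives 624.3.
Difference: 624.3 − 119.7 = 504.6.

504.60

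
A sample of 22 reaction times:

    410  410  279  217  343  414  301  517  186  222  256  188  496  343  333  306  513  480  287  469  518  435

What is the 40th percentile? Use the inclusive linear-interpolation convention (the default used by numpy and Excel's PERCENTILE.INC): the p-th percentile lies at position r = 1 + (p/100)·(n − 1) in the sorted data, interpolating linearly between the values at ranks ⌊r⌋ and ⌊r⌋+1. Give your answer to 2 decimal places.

316.80

Sorted: 186, 188, 217, 222, 256, 279, 287, 301, 306, 333, 343, 343, 410, 410, 414, 435, 469, 480, 496, 513, 517, 518.
n = 22.
r = 1 + (40/100)·(22 − 1) = 1 + 8.4 = 9.4.
Rank 9 is 306 and rank 10 is 333.
Interpolate: 306 + 0.4·(333 − 306) = 306 + 0.4·27 = 316.8.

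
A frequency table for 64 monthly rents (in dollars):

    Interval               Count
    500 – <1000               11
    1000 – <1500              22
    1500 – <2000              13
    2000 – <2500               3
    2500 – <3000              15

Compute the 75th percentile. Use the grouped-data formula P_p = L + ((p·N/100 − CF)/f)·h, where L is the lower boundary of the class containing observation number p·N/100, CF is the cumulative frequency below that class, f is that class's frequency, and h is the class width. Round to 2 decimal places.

2333.33

N = 64; target position k = 75/100 · 64 = 48.
Cumulative frequencies: 11, 33, 46, 49, 64.
Observation 48 falls in the class 2000 – <2500.
L = 2000, CF = 46, f = 3, h = 500.
P75 = 2000 + ((48 − 46)/3)·500 = 2000 + 333.333 = 2333.33.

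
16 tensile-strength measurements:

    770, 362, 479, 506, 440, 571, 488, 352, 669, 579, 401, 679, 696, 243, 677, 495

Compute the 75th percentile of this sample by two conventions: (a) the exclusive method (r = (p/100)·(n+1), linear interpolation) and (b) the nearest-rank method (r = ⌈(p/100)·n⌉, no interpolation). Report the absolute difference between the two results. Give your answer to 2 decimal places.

6.00

Sorted: 243, 352, 362, 401, 440, 479, 488, 495, 506, 571, 579, 669, 677, 679, 696, 770.
n = 16.
(a) r = 12.75; between ranks 12 (669) and 13 (677): 675.
(b) the nearest-rank method: rank 12 → 669.
|675 − 669| = 6.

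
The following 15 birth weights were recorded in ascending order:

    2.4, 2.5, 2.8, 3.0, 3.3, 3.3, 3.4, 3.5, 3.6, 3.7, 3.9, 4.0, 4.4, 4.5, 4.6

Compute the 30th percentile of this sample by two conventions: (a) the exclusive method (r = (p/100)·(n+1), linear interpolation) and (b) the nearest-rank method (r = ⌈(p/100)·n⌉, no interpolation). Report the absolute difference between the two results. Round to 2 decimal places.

n = 15.
(a) r = 4.8; between ranks 4 (3.0) and 5 (3.3): 3.24.
(b) the nearest-rank method: rank 5 → 3.3.
|3.24 − 3.3| = 0.06.

0.06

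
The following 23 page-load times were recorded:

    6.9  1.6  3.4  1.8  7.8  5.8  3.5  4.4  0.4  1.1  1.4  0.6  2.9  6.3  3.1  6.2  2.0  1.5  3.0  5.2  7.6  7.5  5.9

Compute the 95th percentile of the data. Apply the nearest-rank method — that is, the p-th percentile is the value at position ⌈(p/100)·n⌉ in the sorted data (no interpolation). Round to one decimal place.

7.6

Sorted: 0.4, 0.6, 1.1, 1.4, 1.5, 1.6, 1.8, 2.0, 2.9, 3.0, 3.1, 3.4, 3.5, 4.4, 5.2, 5.8, 5.9, 6.2, 6.3, 6.9, 7.5, 7.6, 7.8.
n = 23.
Position = ⌈95/100 · 23⌉ = ⌈21.85⌉ = 22.
The value at rank 22 is 7.6.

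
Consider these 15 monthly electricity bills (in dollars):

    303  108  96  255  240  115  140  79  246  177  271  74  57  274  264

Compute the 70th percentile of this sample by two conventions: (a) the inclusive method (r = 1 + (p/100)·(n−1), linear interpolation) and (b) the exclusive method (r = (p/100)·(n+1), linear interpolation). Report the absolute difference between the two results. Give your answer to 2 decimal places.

Sorted: 57, 74, 79, 96, 108, 115, 140, 177, 240, 246, 255, 264, 271, 274, 303.
n = 15.
(a) r = 10.8; between ranks 10 (246) and 11 (255): 253.2.
(b) r = 11.2; between ranks 11 (255) and 12 (264): 256.8.
|253.2 − 256.8| = 3.6.

3.60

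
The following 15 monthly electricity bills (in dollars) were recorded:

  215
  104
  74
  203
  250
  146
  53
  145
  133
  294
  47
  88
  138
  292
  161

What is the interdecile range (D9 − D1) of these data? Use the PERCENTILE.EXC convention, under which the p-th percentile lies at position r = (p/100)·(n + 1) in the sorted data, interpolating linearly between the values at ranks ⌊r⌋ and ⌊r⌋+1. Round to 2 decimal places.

Sorted: 47, 53, 74, 88, 104, 133, 138, 145, 146, 161, 203, 215, 250, 292, 294.
n = 15.
P10: r = 1.6; ranks 1–2 are 47, 53; interpolating gives 50.6.
P90: r = 14.4; ranks 14–15 are 292, 294; interpolating gives 292.8.
Difference: 292.8 − 50.6 = 242.2.

242.20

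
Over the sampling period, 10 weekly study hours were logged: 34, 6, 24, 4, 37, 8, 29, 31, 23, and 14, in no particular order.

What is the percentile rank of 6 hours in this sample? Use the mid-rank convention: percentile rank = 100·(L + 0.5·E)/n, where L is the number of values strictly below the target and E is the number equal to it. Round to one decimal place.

Sorted: 4, 6, 8, 14, 23, 24, 29, 31, 34, 37.
Count below 6: L = 1; count equal: E = 1; n = 10.
Percentile rank = 100·(1 + 0.5·1)/10 = 100·1.5/10 = 15.

15.0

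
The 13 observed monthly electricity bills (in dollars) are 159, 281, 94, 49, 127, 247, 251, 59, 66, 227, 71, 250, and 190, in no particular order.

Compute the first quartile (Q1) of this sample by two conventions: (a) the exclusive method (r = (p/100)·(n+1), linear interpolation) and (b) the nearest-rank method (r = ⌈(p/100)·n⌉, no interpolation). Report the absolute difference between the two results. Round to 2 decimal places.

2.50

Sorted: 49, 59, 66, 71, 94, 127, 159, 190, 227, 247, 250, 251, 281.
n = 13.
(a) r = 3.5; between ranks 3 (66) and 4 (71): 68.5.
(b) the nearest-rank method: rank 4 → 71.
|68.5 − 71| = 2.5.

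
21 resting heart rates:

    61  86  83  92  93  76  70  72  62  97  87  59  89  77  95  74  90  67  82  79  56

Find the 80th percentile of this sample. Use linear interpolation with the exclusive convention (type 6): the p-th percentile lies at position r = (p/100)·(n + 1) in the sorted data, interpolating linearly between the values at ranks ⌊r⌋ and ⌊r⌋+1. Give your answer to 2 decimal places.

Sorted: 56, 59, 61, 62, 67, 70, 72, 74, 76, 77, 79, 82, 83, 86, 87, 89, 90, 92, 93, 95, 97.
n = 21.
r = (80/100)·(21 + 1) = 17.6.
Rank 17 is 90 and rank 18 is 92.
Interpolate: 90 + 0.6·(92 − 90) = 90 + 0.6·2 = 91.2.

91.20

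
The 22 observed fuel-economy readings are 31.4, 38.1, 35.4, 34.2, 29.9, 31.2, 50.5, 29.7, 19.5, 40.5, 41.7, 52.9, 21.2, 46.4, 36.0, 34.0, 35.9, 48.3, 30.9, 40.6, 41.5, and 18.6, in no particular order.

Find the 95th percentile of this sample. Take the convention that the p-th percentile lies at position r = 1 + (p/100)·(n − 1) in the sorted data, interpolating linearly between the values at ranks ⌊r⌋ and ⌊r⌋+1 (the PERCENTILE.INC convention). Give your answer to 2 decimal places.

50.39

Sorted: 18.6, 19.5, 21.2, 29.7, 29.9, 30.9, 31.2, 31.4, 34.0, 34.2, 35.4, 35.9, 36.0, 38.1, 40.5, 40.6, 41.5, 41.7, 46.4, 48.3, 50.5, 52.9.
n = 22.
r = 1 + (95/100)·(22 − 1) = 1 + 19.95 = 20.95.
Rank 20 is 48.3 and rank 21 is 50.5.
Interpolate: 48.3 + 0.95·(50.5 − 48.3) = 48.3 + 0.95·2.2 = 50.39.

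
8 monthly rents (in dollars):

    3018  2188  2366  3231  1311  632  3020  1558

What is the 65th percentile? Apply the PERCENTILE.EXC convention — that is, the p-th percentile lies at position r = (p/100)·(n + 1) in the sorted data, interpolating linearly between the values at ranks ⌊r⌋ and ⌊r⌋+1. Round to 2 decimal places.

2920.20

Sorted: 632, 1311, 1558, 2188, 2366, 3018, 3020, 3231.
n = 8.
r = (65/100)·(8 + 1) = 5.85.
Rank 5 is 2366 and rank 6 is 3018.
Interpolate: 2366 + 0.85·(3018 − 2366) = 2366 + 0.85·652 = 2920.2.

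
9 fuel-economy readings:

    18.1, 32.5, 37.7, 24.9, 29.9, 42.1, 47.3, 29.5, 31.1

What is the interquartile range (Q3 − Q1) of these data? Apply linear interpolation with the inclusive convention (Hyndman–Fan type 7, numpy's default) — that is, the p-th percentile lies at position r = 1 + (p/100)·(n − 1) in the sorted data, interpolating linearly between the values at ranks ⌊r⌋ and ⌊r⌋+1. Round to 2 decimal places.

Sorted: 18.1, 24.9, 29.5, 29.9, 31.1, 32.5, 37.7, 42.1, 47.3.
n = 9.
P25: r = 3 (integer) → 29.5.
P75: r = 7 (integer) → 37.7.
Difference: 37.7 − 29.5 = 8.2.

8.20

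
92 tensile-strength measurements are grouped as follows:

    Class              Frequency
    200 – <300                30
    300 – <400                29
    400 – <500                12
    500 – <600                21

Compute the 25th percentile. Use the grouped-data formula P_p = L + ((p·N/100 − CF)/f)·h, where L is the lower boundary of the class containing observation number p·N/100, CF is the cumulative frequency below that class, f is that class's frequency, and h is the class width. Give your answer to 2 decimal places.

276.67

N = 92; target position k = 25/100 · 92 = 23.
Cumulative frequencies: 30, 59, 71, 92.
Observation 23 falls in the class 200 – <300.
L = 200, CF = 0, f = 30, h = 100.
P25 = 200 + ((23 − 0)/30)·100 = 200 + 76.6667 = 276.667.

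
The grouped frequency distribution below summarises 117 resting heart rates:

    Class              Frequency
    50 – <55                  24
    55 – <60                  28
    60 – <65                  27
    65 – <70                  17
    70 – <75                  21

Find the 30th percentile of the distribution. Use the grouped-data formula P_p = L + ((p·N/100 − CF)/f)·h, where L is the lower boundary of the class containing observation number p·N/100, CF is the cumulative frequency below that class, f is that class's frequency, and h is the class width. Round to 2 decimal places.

N = 117; target position k = 30/100 · 117 = 35.1.
Cumulative frequencies: 24, 52, 79, 96, 117.
Observation 35.1 falls in the class 55 – <60.
L = 55, CF = 24, f = 28, h = 5.
P30 = 55 + ((35.1 − 24)/28)·5 = 55 + 1.98214 = 56.9821.

56.98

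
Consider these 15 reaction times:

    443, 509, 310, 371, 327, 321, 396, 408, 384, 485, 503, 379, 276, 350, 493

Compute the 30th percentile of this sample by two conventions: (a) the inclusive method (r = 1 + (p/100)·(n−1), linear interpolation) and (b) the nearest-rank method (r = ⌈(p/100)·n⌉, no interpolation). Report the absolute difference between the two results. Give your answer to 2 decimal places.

Sorted: 276, 310, 321, 327, 350, 371, 379, 384, 396, 408, 443, 485, 493, 503, 509.
n = 15.
(a) r = 5.2; between ranks 5 (350) and 6 (371): 354.2.
(b) the nearest-rank method: rank 5 → 350.
|354.2 − 350| = 4.2.

4.20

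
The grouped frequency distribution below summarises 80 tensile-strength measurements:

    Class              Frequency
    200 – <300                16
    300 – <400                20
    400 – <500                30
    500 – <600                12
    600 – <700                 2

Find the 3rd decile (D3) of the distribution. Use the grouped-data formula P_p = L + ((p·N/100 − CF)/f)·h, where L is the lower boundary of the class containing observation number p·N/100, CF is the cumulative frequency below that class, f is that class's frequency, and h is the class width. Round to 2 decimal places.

N = 80; target position k = 30/100 · 80 = 24.
Cumulative frequencies: 16, 36, 66, 78, 80.
Observation 24 falls in the class 300 – <400.
L = 300, CF = 16, f = 20, h = 100.
P30 = 300 + ((24 − 16)/20)·100 = 300 + 40 = 340.

340.00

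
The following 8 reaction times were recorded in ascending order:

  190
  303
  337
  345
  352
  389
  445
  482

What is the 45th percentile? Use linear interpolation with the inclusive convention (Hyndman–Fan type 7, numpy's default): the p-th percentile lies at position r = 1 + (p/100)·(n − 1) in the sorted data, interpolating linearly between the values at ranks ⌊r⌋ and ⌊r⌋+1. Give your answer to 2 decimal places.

346.05

n = 8.
r = 1 + (45/100)·(8 − 1) = 1 + 3.15 = 4.15.
Rank 4 is 345 and rank 5 is 352.
Interpolate: 345 + 0.15·(352 − 345) = 345 + 0.15·7 = 346.05.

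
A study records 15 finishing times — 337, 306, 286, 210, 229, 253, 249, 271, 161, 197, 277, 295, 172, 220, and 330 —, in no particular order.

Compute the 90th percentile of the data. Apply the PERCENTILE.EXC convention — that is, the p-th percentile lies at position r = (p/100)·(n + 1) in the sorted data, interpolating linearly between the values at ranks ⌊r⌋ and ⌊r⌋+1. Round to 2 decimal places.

Sorted: 161, 172, 197, 210, 220, 229, 249, 253, 271, 277, 286, 295, 306, 330, 337.
n = 15.
r = (90/100)·(15 + 1) = 14.4.
Rank 14 is 330 and rank 15 is 337.
Interpolate: 330 + 0.4·(337 − 330) = 330 + 0.4·7 = 332.8.

332.80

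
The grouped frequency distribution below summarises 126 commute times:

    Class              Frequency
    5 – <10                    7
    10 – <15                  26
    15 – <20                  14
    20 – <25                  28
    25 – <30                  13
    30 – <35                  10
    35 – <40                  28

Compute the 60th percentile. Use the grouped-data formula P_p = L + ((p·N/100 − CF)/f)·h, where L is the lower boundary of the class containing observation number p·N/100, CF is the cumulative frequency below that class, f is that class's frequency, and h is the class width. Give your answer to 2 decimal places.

N = 126; target position k = 60/100 · 126 = 75.6.
Cumulative frequencies: 7, 33, 47, 75, 88, 98, 126.
Observation 75.6 falls in the class 25 – <30.
L = 25, CF = 75, f = 13, h = 5.
P60 = 25 + ((75.6 − 75)/13)·5 = 25 + 0.230769 = 25.2308.

25.23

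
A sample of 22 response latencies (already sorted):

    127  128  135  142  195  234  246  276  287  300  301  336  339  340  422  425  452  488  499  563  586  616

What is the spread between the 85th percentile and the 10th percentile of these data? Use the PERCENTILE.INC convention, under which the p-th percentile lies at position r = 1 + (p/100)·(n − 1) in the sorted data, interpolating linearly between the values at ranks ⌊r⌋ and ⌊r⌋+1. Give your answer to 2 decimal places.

n = 22.
P10: r = 3.1; ranks 3–4 are 135, 142; interpolating gives 135.7.
P85: r = 18.85; ranks 18–19 are 488, 499; interpolating gives 497.35.
Difference: 497.35 − 135.7 = 361.65.

361.65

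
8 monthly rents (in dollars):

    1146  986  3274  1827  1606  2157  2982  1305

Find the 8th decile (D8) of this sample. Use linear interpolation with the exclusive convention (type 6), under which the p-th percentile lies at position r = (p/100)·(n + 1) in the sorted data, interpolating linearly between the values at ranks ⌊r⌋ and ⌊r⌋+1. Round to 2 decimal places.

Sorted: 986, 1146, 1305, 1606, 1827, 2157, 2982, 3274.
n = 8.
r = (80/100)·(8 + 1) = 7.2.
Rank 7 is 2982 and rank 8 is 3274.
Interpolate: 2982 + 0.2·(3274 − 2982) = 2982 + 0.2·292 = 3040.4.

3040.40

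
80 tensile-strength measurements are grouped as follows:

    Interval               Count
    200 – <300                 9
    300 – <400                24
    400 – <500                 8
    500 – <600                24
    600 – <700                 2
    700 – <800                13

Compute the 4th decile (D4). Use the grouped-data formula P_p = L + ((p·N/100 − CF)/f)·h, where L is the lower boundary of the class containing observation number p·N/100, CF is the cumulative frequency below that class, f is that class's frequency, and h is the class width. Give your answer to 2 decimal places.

395.83

N = 80; target position k = 40/100 · 80 = 32.
Cumulative frequencies: 9, 33, 41, 65, 67, 80.
Observation 32 falls in the class 300 – <400.
L = 300, CF = 9, f = 24, h = 100.
P40 = 300 + ((32 − 9)/24)·100 = 300 + 95.8333 = 395.833.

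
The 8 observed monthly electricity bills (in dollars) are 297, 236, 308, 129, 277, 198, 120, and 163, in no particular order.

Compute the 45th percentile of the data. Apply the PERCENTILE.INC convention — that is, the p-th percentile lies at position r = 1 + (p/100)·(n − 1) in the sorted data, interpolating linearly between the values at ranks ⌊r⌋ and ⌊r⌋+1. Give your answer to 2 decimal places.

203.70

Sorted: 120, 129, 163, 198, 236, 277, 297, 308.
n = 8.
r = 1 + (45/100)·(8 − 1) = 1 + 3.15 = 4.15.
Rank 4 is 198 and rank 5 is 236.
Interpolate: 198 + 0.15·(236 − 198) = 198 + 0.15·38 = 203.7.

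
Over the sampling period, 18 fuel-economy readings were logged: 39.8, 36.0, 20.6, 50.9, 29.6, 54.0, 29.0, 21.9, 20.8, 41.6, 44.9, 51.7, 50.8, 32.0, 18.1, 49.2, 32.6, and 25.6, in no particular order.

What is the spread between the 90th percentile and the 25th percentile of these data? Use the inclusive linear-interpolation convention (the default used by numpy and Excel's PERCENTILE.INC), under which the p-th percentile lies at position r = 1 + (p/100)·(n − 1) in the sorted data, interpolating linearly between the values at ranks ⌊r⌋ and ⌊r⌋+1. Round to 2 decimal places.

24.69

Sorted: 18.1, 20.6, 20.8, 21.9, 25.6, 29.0, 29.6, 32.0, 32.6, 36.0, 39.8, 41.6, 44.9, 49.2, 50.8, 50.9, 51.7, 54.0.
n = 18.
P25: r = 5.25; ranks 5–6 are 25.6, 29.0; interpolating gives 26.45.
P90: r = 16.3; ranks 16–17 are 50.9, 51.7; interpolating gives 51.14.
Difference: 51.14 − 26.45 = 24.69.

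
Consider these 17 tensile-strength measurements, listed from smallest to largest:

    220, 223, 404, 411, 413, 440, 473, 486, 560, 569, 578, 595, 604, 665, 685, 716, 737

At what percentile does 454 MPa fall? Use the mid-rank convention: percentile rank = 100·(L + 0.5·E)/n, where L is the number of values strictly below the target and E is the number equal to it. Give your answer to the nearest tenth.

Count below 454: L = 6; count equal: E = 0; n = 17.
Percentile rank = 100·(6 + 0.5·0)/17 = 100·6/17 = 35.29.

35.3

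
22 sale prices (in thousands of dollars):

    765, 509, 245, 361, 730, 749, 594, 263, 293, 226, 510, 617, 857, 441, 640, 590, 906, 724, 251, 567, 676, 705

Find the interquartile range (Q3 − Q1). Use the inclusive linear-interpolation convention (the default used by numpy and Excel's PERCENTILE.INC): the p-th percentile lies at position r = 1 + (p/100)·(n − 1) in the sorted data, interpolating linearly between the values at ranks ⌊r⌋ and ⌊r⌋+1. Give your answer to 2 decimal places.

338.25

Sorted: 226, 245, 251, 263, 293, 361, 441, 509, 510, 567, 590, 594, 617, 640, 676, 705, 724, 730, 749, 765, 857, 906.
n = 22.
P25: r = 6.25; ranks 6–7 are 361, 441; interpolating gives 381.
P75: r = 16.75; ranks 16–17 are 705, 724; interpolating gives 719.25.
Difference: 719.25 − 381 = 338.25.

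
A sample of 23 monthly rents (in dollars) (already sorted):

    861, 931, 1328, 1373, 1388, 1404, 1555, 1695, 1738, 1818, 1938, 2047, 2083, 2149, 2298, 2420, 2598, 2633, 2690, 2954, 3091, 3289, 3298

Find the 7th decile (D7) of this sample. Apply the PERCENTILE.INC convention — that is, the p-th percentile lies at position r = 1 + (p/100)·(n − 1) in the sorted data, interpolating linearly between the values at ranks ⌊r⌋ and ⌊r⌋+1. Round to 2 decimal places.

n = 23.
r = 1 + (70/100)·(23 − 1) = 1 + 15.4 = 16.4.
Rank 16 is 2420 and rank 17 is 2598.
Interpolate: 2420 + 0.4·(2598 − 2420) = 2420 + 0.4·178 = 2491.2.

2491.20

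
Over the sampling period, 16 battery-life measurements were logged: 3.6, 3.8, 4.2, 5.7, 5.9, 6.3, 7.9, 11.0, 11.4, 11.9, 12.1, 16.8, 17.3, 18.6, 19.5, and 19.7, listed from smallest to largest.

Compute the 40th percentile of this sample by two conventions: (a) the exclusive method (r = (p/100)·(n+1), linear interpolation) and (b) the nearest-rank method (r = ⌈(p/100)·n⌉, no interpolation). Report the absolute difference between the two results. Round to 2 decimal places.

0.32

n = 16.
(a) r = 6.8; between ranks 6 (6.3) and 7 (7.9): 7.58.
(b) the nearest-rank method: rank 7 → 7.9.
|7.58 − 7.9| = 0.32.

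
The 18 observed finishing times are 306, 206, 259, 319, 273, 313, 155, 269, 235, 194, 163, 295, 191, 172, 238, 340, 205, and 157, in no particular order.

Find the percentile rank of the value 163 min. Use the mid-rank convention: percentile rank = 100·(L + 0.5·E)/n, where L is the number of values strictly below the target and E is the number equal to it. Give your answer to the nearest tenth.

13.9

Sorted: 155, 157, 163, 172, 191, 194, 205, 206, 235, 238, 259, 269, 273, 295, 306, 313, 319, 340.
Count below 163: L = 2; count equal: E = 1; n = 18.
Percentile rank = 100·(2 + 0.5·1)/18 = 100·2.5/18 = 13.89.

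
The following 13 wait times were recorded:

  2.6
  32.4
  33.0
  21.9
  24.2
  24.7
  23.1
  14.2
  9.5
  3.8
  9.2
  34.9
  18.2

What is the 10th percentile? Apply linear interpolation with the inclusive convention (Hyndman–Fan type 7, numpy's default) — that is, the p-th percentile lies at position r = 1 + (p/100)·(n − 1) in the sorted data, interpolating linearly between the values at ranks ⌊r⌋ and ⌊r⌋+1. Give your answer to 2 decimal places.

4.88

Sorted: 2.6, 3.8, 9.2, 9.5, 14.2, 18.2, 21.9, 23.1, 24.2, 24.7, 32.4, 33.0, 34.9.
n = 13.
r = 1 + (10/100)·(13 − 1) = 1 + 1.2 = 2.2.
Rank 2 is 3.8 and rank 3 is 9.2.
Interpolate: 3.8 + 0.2·(9.2 − 3.8) = 3.8 + 0.2·5.4 = 4.88.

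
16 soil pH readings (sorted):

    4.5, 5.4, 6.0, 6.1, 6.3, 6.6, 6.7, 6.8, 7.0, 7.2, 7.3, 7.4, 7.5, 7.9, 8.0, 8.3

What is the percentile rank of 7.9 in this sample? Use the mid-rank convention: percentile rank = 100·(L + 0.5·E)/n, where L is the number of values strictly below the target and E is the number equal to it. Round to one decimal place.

84.4

Count below 7.9: L = 13; count equal: E = 1; n = 16.
Percentile rank = 100·(13 + 0.5·1)/16 = 100·13.5/16 = 84.38.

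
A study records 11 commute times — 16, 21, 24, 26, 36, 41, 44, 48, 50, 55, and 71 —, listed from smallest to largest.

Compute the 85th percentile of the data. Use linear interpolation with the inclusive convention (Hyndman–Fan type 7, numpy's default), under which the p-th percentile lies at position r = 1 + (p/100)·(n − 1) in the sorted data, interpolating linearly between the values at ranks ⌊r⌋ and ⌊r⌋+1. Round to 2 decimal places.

n = 11.
r = 1 + (85/100)·(11 − 1) = 1 + 8.5 = 9.5.
Rank 9 is 50 and rank 10 is 55.
Interpolate: 50 + 0.5·(55 − 50) = 50 + 0.5·5 = 52.5.

52.50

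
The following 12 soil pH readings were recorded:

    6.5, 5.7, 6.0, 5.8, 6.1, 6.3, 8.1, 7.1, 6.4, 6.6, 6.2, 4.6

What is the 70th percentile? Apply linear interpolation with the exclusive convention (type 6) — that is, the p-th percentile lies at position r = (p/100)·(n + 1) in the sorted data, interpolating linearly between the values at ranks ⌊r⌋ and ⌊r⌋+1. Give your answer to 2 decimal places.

Sorted: 4.6, 5.7, 5.8, 6.0, 6.1, 6.2, 6.3, 6.4, 6.5, 6.6, 7.1, 8.1.
n = 12.
r = (70/100)·(12 + 1) = 9.1.
Rank 9 is 6.5 and rank 10 is 6.6.
Interpolate: 6.5 + 0.1·(6.6 − 6.5) = 6.5 + 0.1·0.1 = 6.51.

6.51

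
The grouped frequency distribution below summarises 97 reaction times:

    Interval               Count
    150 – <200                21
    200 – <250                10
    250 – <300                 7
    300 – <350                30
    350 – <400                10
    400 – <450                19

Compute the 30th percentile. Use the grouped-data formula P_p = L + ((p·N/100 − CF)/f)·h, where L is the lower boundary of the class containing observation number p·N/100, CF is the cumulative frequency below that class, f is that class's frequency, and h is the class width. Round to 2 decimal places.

N = 97; target position k = 30/100 · 97 = 29.1.
Cumulative frequencies: 21, 31, 38, 68, 78, 97.
Observation 29.1 falls in the class 200 – <250.
L = 200, CF = 21, f = 10, h = 50.
P30 = 200 + ((29.1 − 21)/10)·50 = 200 + 40.5 = 240.5.

240.50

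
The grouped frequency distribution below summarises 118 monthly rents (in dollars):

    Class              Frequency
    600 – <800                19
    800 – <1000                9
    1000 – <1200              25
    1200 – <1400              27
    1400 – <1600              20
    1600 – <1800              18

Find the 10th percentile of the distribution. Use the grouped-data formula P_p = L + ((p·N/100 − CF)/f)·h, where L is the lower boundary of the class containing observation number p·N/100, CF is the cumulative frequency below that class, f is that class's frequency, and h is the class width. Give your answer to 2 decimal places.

N = 118; target position k = 10/100 · 118 = 11.8.
Cumulative frequencies: 19, 28, 53, 80, 100, 118.
Observation 11.8 falls in the class 600 – <800.
L = 600, CF = 0, f = 19, h = 200.
P10 = 600 + ((11.8 − 0)/19)·200 = 600 + 124.211 = 724.211.

724.21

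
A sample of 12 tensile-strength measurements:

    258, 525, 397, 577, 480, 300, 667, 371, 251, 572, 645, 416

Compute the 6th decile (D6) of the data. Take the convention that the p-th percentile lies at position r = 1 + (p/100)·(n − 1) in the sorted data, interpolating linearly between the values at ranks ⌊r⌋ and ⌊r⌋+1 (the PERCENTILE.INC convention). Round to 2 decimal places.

507.00

Sorted: 251, 258, 300, 371, 397, 416, 480, 525, 572, 577, 645, 667.
n = 12.
r = 1 + (60/100)·(12 − 1) = 1 + 6.6 = 7.6.
Rank 7 is 480 and rank 8 is 525.
Interpolate: 480 + 0.6·(525 − 480) = 480 + 0.6·45 = 507.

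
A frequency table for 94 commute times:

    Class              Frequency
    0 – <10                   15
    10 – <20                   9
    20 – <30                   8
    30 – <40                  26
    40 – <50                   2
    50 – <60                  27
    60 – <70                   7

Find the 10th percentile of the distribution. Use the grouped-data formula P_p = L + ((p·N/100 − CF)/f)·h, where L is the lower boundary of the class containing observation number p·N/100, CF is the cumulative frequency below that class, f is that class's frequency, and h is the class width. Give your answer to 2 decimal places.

N = 94; target position k = 10/100 · 94 = 9.4.
Cumulative frequencies: 15, 24, 32, 58, 60, 87, 94.
Observation 9.4 falls in the class 0 – <10.
L = 0, CF = 0, f = 15, h = 10.
P10 = 0 + ((9.4 − 0)/15)·10 = 0 + 6.26667 = 6.26667.

6.27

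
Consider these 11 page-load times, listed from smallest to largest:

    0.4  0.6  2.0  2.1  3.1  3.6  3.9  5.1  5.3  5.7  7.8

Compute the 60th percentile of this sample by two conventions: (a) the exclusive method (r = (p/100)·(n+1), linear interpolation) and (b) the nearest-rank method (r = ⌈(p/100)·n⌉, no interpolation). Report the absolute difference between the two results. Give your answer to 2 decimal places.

n = 11.
(a) r = 7.2; between ranks 7 (3.9) and 8 (5.1): 4.14.
(b) the nearest-rank method: rank 7 → 3.9.
|4.14 − 3.9| = 0.24.

0.24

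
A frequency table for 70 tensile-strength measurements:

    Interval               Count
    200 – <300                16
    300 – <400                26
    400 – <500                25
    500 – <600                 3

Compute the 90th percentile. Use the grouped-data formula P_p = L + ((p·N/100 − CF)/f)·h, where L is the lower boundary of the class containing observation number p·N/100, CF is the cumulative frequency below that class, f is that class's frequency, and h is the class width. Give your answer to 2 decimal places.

484.00

N = 70; target position k = 90/100 · 70 = 63.
Cumulative frequencies: 16, 42, 67, 70.
Observation 63 falls in the class 400 – <500.
L = 400, CF = 42, f = 25, h = 100.
P90 = 400 + ((63 − 42)/25)·100 = 400 + 84 = 484.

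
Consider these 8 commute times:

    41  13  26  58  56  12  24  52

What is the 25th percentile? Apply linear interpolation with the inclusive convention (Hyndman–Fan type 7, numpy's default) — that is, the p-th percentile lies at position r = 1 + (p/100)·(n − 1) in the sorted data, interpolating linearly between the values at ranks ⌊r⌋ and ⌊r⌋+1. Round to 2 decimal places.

Sorted: 12, 13, 24, 26, 41, 52, 56, 58.
n = 8.
r = 1 + (25/100)·(8 − 1) = 1 + 1.75 = 2.75.
Rank 2 is 13 and rank 3 is 24.
Interpolate: 13 + 0.75·(24 − 13) = 13 + 0.75·11 = 21.25.

21.25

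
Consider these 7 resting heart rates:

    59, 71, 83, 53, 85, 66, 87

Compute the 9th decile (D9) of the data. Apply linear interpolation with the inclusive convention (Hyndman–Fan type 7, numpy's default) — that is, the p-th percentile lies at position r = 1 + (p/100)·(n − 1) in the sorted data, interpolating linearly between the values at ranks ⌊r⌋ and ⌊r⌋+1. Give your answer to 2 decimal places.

Sorted: 53, 59, 66, 71, 83, 85, 87.
n = 7.
r = 1 + (90/100)·(7 − 1) = 1 + 5.4 = 6.4.
Rank 6 is 85 and rank 7 is 87.
Interpolate: 85 + 0.4·(87 − 85) = 85 + 0.4·2 = 85.8.

85.80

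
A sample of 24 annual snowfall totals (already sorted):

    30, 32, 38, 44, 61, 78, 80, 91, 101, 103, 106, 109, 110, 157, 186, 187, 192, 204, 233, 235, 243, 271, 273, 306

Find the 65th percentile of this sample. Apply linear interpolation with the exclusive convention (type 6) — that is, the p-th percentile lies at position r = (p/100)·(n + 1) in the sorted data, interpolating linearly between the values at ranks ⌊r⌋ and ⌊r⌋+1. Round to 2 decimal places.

188.25

n = 24.
r = (65/100)·(24 + 1) = 16.25.
Rank 16 is 187 and rank 17 is 192.
Interpolate: 187 + 0.25·(192 − 187) = 187 + 0.25·5 = 188.25.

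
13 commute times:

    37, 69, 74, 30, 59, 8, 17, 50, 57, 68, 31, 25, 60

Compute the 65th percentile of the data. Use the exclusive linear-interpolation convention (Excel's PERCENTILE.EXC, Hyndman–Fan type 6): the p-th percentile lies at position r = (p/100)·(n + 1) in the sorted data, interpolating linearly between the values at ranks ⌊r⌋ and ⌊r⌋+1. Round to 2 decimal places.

59.10

Sorted: 8, 17, 25, 30, 31, 37, 50, 57, 59, 60, 68, 69, 74.
n = 13.
r = (65/100)·(13 + 1) = 9.1.
Rank 9 is 59 and rank 10 is 60.
Interpolate: 59 + 0.1·(60 − 59) = 59 + 0.1·1 = 59.1.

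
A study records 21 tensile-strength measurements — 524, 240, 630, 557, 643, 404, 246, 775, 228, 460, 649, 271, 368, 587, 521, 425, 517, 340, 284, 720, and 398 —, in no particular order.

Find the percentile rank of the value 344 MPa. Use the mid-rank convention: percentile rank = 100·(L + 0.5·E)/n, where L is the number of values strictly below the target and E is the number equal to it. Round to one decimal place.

28.6

Sorted: 228, 240, 246, 271, 284, 340, 368, 398, 404, 425, 460, 517, 521, 524, 557, 587, 630, 643, 649, 720, 775.
Count below 344: L = 6; count equal: E = 0; n = 21.
Percentile rank = 100·(6 + 0.5·0)/21 = 100·6/21 = 28.57.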